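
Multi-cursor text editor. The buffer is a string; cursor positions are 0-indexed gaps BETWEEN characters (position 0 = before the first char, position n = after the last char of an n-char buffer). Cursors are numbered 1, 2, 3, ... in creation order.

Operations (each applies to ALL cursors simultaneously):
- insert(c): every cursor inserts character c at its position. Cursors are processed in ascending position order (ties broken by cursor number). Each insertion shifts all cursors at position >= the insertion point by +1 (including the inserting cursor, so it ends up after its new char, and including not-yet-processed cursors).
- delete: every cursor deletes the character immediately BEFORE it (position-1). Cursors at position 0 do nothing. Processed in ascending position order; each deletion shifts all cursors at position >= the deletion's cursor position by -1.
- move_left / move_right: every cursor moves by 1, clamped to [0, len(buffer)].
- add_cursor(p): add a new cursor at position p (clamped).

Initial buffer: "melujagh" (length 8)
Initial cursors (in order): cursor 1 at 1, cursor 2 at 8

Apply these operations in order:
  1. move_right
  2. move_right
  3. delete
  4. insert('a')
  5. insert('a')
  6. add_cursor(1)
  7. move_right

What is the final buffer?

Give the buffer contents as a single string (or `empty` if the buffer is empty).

After op 1 (move_right): buffer="melujagh" (len 8), cursors c1@2 c2@8, authorship ........
After op 2 (move_right): buffer="melujagh" (len 8), cursors c1@3 c2@8, authorship ........
After op 3 (delete): buffer="meujag" (len 6), cursors c1@2 c2@6, authorship ......
After op 4 (insert('a')): buffer="meaujaga" (len 8), cursors c1@3 c2@8, authorship ..1....2
After op 5 (insert('a')): buffer="meaaujagaa" (len 10), cursors c1@4 c2@10, authorship ..11....22
After op 6 (add_cursor(1)): buffer="meaaujagaa" (len 10), cursors c3@1 c1@4 c2@10, authorship ..11....22
After op 7 (move_right): buffer="meaaujagaa" (len 10), cursors c3@2 c1@5 c2@10, authorship ..11....22

Answer: meaaujagaa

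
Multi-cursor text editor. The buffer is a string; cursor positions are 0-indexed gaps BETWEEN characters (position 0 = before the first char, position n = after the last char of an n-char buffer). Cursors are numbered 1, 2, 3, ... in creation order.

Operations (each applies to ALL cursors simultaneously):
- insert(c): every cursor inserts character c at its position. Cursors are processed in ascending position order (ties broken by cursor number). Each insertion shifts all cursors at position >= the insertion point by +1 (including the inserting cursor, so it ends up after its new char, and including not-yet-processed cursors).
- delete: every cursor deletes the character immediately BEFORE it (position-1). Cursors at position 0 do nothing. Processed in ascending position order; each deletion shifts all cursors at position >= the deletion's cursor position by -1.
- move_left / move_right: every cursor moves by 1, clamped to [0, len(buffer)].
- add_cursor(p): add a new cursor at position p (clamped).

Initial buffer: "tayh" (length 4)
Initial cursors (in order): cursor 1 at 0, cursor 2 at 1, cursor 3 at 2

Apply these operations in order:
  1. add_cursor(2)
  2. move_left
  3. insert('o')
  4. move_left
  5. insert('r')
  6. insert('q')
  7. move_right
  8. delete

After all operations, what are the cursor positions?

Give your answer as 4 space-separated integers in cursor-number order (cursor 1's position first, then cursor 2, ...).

Answer: 4 4 9 9

Derivation:
After op 1 (add_cursor(2)): buffer="tayh" (len 4), cursors c1@0 c2@1 c3@2 c4@2, authorship ....
After op 2 (move_left): buffer="tayh" (len 4), cursors c1@0 c2@0 c3@1 c4@1, authorship ....
After op 3 (insert('o')): buffer="ootooayh" (len 8), cursors c1@2 c2@2 c3@5 c4@5, authorship 12.34...
After op 4 (move_left): buffer="ootooayh" (len 8), cursors c1@1 c2@1 c3@4 c4@4, authorship 12.34...
After op 5 (insert('r')): buffer="orrotorroayh" (len 12), cursors c1@3 c2@3 c3@8 c4@8, authorship 1122.3344...
After op 6 (insert('q')): buffer="orrqqotorrqqoayh" (len 16), cursors c1@5 c2@5 c3@12 c4@12, authorship 112122.334344...
After op 7 (move_right): buffer="orrqqotorrqqoayh" (len 16), cursors c1@6 c2@6 c3@13 c4@13, authorship 112122.334344...
After op 8 (delete): buffer="orrqtorrqayh" (len 12), cursors c1@4 c2@4 c3@9 c4@9, authorship 1121.3343...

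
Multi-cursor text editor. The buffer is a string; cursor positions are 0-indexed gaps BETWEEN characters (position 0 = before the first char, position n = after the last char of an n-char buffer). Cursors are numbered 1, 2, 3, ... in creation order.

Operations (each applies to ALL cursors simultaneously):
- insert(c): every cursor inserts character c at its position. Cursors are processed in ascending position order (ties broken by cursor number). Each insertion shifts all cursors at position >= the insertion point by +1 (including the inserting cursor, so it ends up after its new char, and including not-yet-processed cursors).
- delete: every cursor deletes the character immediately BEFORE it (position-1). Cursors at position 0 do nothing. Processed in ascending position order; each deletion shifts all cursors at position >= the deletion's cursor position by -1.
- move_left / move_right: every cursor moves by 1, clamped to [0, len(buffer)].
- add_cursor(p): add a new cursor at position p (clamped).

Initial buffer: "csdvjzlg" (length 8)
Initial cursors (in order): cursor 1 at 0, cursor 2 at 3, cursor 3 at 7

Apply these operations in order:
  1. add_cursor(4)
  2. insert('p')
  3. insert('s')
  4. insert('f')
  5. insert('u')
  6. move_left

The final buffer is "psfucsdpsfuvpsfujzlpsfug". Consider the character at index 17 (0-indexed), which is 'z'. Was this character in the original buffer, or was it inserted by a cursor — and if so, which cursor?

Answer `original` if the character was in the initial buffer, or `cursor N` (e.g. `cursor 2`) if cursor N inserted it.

Answer: original

Derivation:
After op 1 (add_cursor(4)): buffer="csdvjzlg" (len 8), cursors c1@0 c2@3 c4@4 c3@7, authorship ........
After op 2 (insert('p')): buffer="pcsdpvpjzlpg" (len 12), cursors c1@1 c2@5 c4@7 c3@11, authorship 1...2.4...3.
After op 3 (insert('s')): buffer="pscsdpsvpsjzlpsg" (len 16), cursors c1@2 c2@7 c4@10 c3@15, authorship 11...22.44...33.
After op 4 (insert('f')): buffer="psfcsdpsfvpsfjzlpsfg" (len 20), cursors c1@3 c2@9 c4@13 c3@19, authorship 111...222.444...333.
After op 5 (insert('u')): buffer="psfucsdpsfuvpsfujzlpsfug" (len 24), cursors c1@4 c2@11 c4@16 c3@23, authorship 1111...2222.4444...3333.
After op 6 (move_left): buffer="psfucsdpsfuvpsfujzlpsfug" (len 24), cursors c1@3 c2@10 c4@15 c3@22, authorship 1111...2222.4444...3333.
Authorship (.=original, N=cursor N): 1 1 1 1 . . . 2 2 2 2 . 4 4 4 4 . . . 3 3 3 3 .
Index 17: author = original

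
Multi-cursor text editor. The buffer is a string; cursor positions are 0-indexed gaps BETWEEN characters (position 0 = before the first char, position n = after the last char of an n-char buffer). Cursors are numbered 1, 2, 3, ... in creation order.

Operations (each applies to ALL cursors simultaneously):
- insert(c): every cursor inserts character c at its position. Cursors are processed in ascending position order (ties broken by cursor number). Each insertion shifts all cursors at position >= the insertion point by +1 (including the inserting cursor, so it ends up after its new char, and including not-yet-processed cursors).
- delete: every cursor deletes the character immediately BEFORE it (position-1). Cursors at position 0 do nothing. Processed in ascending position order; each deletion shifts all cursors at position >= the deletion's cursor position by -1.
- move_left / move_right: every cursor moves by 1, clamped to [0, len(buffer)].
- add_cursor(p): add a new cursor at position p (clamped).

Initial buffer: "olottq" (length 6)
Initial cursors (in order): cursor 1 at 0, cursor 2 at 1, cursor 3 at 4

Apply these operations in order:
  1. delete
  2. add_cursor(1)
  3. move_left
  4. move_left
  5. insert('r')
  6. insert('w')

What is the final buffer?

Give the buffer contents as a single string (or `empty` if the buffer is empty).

After op 1 (delete): buffer="lotq" (len 4), cursors c1@0 c2@0 c3@2, authorship ....
After op 2 (add_cursor(1)): buffer="lotq" (len 4), cursors c1@0 c2@0 c4@1 c3@2, authorship ....
After op 3 (move_left): buffer="lotq" (len 4), cursors c1@0 c2@0 c4@0 c3@1, authorship ....
After op 4 (move_left): buffer="lotq" (len 4), cursors c1@0 c2@0 c3@0 c4@0, authorship ....
After op 5 (insert('r')): buffer="rrrrlotq" (len 8), cursors c1@4 c2@4 c3@4 c4@4, authorship 1234....
After op 6 (insert('w')): buffer="rrrrwwwwlotq" (len 12), cursors c1@8 c2@8 c3@8 c4@8, authorship 12341234....

Answer: rrrrwwwwlotq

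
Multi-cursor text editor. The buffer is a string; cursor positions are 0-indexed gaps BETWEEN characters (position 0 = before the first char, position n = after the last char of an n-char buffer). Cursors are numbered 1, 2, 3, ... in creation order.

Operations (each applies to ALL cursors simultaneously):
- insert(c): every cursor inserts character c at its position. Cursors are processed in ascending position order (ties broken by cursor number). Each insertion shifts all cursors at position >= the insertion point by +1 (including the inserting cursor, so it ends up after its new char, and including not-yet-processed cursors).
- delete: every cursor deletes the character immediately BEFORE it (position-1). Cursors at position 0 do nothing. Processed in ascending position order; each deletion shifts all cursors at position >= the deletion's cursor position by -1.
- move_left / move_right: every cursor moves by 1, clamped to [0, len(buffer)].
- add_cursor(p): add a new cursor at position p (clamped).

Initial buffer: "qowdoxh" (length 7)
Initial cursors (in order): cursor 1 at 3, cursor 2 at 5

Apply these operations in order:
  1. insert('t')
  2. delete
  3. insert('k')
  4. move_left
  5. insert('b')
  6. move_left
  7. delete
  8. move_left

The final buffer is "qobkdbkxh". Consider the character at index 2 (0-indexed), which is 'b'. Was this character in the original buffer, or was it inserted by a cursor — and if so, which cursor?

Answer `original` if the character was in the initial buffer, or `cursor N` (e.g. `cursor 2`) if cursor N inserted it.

After op 1 (insert('t')): buffer="qowtdotxh" (len 9), cursors c1@4 c2@7, authorship ...1..2..
After op 2 (delete): buffer="qowdoxh" (len 7), cursors c1@3 c2@5, authorship .......
After op 3 (insert('k')): buffer="qowkdokxh" (len 9), cursors c1@4 c2@7, authorship ...1..2..
After op 4 (move_left): buffer="qowkdokxh" (len 9), cursors c1@3 c2@6, authorship ...1..2..
After op 5 (insert('b')): buffer="qowbkdobkxh" (len 11), cursors c1@4 c2@8, authorship ...11..22..
After op 6 (move_left): buffer="qowbkdobkxh" (len 11), cursors c1@3 c2@7, authorship ...11..22..
After op 7 (delete): buffer="qobkdbkxh" (len 9), cursors c1@2 c2@5, authorship ..11.22..
After op 8 (move_left): buffer="qobkdbkxh" (len 9), cursors c1@1 c2@4, authorship ..11.22..
Authorship (.=original, N=cursor N): . . 1 1 . 2 2 . .
Index 2: author = 1

Answer: cursor 1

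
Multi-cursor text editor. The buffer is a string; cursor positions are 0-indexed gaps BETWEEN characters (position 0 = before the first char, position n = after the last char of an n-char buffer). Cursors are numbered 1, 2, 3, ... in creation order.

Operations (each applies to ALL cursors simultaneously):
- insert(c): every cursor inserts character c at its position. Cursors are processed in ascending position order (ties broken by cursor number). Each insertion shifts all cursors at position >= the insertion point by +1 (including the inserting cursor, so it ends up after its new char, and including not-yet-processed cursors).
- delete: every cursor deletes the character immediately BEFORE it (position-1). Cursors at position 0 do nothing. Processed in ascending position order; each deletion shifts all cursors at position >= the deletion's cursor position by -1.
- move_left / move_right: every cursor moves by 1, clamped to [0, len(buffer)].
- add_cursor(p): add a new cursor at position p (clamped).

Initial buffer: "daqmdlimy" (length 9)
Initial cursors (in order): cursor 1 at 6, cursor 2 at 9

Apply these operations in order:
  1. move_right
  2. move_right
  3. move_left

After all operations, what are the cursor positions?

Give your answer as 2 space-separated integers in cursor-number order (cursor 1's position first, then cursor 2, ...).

Answer: 7 8

Derivation:
After op 1 (move_right): buffer="daqmdlimy" (len 9), cursors c1@7 c2@9, authorship .........
After op 2 (move_right): buffer="daqmdlimy" (len 9), cursors c1@8 c2@9, authorship .........
After op 3 (move_left): buffer="daqmdlimy" (len 9), cursors c1@7 c2@8, authorship .........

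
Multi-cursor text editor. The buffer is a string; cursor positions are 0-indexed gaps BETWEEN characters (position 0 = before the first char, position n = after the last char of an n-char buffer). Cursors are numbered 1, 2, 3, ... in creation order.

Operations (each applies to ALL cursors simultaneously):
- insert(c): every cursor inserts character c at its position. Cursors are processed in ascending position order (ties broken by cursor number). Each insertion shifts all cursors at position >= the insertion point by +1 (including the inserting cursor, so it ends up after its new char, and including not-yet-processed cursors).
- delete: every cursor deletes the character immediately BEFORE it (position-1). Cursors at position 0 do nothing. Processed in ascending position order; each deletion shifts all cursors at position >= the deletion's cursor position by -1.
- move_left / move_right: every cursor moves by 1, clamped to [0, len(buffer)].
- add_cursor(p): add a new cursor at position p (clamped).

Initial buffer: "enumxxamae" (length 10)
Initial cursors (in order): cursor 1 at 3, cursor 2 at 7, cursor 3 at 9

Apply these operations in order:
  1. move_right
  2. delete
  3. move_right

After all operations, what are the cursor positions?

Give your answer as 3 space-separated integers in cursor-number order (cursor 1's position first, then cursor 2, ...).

Answer: 4 7 7

Derivation:
After op 1 (move_right): buffer="enumxxamae" (len 10), cursors c1@4 c2@8 c3@10, authorship ..........
After op 2 (delete): buffer="enuxxaa" (len 7), cursors c1@3 c2@6 c3@7, authorship .......
After op 3 (move_right): buffer="enuxxaa" (len 7), cursors c1@4 c2@7 c3@7, authorship .......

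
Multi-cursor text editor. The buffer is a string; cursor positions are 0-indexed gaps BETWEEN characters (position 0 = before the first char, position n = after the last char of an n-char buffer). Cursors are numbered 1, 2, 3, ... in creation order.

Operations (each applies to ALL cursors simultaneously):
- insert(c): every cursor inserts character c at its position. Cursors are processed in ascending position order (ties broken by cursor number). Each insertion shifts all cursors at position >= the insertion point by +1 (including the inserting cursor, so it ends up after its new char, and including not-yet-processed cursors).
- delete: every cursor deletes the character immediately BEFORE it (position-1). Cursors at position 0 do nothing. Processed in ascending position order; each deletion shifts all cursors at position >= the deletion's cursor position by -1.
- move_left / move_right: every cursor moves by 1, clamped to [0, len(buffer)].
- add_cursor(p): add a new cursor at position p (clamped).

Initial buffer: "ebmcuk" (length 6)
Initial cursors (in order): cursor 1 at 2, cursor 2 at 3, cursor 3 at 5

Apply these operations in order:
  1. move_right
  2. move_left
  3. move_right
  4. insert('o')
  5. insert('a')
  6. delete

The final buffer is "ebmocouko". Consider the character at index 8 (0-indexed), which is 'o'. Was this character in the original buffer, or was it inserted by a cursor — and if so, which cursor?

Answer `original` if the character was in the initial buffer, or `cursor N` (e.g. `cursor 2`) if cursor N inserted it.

After op 1 (move_right): buffer="ebmcuk" (len 6), cursors c1@3 c2@4 c3@6, authorship ......
After op 2 (move_left): buffer="ebmcuk" (len 6), cursors c1@2 c2@3 c3@5, authorship ......
After op 3 (move_right): buffer="ebmcuk" (len 6), cursors c1@3 c2@4 c3@6, authorship ......
After op 4 (insert('o')): buffer="ebmocouko" (len 9), cursors c1@4 c2@6 c3@9, authorship ...1.2..3
After op 5 (insert('a')): buffer="ebmoacoaukoa" (len 12), cursors c1@5 c2@8 c3@12, authorship ...11.22..33
After op 6 (delete): buffer="ebmocouko" (len 9), cursors c1@4 c2@6 c3@9, authorship ...1.2..3
Authorship (.=original, N=cursor N): . . . 1 . 2 . . 3
Index 8: author = 3

Answer: cursor 3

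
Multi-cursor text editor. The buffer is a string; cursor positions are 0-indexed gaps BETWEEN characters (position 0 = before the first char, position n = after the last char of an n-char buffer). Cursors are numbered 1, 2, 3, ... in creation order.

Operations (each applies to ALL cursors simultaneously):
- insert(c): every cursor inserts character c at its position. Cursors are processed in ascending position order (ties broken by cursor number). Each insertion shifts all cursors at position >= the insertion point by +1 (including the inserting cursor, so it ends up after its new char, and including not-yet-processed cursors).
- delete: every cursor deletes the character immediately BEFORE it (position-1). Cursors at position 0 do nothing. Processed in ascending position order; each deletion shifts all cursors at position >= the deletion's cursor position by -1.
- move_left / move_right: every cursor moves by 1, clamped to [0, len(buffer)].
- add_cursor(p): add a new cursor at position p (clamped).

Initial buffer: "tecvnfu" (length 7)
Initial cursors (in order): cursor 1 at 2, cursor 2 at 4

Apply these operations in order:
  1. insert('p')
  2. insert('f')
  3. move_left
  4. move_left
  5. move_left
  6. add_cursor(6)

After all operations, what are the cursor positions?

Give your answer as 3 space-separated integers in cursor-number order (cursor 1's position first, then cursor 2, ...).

Answer: 1 5 6

Derivation:
After op 1 (insert('p')): buffer="tepcvpnfu" (len 9), cursors c1@3 c2@6, authorship ..1..2...
After op 2 (insert('f')): buffer="tepfcvpfnfu" (len 11), cursors c1@4 c2@8, authorship ..11..22...
After op 3 (move_left): buffer="tepfcvpfnfu" (len 11), cursors c1@3 c2@7, authorship ..11..22...
After op 4 (move_left): buffer="tepfcvpfnfu" (len 11), cursors c1@2 c2@6, authorship ..11..22...
After op 5 (move_left): buffer="tepfcvpfnfu" (len 11), cursors c1@1 c2@5, authorship ..11..22...
After op 6 (add_cursor(6)): buffer="tepfcvpfnfu" (len 11), cursors c1@1 c2@5 c3@6, authorship ..11..22...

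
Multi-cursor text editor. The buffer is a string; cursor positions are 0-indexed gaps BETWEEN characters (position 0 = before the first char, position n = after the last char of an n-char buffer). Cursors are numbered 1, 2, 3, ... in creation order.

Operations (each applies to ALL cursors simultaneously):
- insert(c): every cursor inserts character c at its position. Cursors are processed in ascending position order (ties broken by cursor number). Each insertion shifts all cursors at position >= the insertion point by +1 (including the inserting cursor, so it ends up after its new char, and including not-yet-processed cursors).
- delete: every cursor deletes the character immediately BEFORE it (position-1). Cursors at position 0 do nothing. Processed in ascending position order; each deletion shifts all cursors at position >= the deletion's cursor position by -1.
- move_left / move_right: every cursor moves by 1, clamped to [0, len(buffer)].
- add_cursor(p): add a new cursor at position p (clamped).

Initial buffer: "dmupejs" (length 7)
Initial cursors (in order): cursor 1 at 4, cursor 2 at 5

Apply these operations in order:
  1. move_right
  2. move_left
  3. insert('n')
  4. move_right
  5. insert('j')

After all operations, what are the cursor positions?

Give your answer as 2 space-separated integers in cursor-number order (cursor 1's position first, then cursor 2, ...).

After op 1 (move_right): buffer="dmupejs" (len 7), cursors c1@5 c2@6, authorship .......
After op 2 (move_left): buffer="dmupejs" (len 7), cursors c1@4 c2@5, authorship .......
After op 3 (insert('n')): buffer="dmupnenjs" (len 9), cursors c1@5 c2@7, authorship ....1.2..
After op 4 (move_right): buffer="dmupnenjs" (len 9), cursors c1@6 c2@8, authorship ....1.2..
After op 5 (insert('j')): buffer="dmupnejnjjs" (len 11), cursors c1@7 c2@10, authorship ....1.12.2.

Answer: 7 10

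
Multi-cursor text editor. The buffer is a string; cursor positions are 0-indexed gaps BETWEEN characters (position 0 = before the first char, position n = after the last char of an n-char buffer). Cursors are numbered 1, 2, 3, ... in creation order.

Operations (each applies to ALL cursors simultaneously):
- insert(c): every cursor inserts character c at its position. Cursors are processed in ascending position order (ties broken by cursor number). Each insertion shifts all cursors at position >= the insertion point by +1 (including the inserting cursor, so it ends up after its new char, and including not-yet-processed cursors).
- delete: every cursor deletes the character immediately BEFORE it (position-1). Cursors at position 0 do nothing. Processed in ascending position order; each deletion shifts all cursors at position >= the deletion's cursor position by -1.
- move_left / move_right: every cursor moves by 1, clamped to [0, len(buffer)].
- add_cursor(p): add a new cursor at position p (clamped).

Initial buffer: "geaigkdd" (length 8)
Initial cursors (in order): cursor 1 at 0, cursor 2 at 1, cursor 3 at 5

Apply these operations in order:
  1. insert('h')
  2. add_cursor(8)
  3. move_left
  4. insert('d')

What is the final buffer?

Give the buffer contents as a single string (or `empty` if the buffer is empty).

After op 1 (insert('h')): buffer="hgheaighkdd" (len 11), cursors c1@1 c2@3 c3@8, authorship 1.2....3...
After op 2 (add_cursor(8)): buffer="hgheaighkdd" (len 11), cursors c1@1 c2@3 c3@8 c4@8, authorship 1.2....3...
After op 3 (move_left): buffer="hgheaighkdd" (len 11), cursors c1@0 c2@2 c3@7 c4@7, authorship 1.2....3...
After op 4 (insert('d')): buffer="dhgdheaigddhkdd" (len 15), cursors c1@1 c2@4 c3@11 c4@11, authorship 11.22....343...

Answer: dhgdheaigddhkdd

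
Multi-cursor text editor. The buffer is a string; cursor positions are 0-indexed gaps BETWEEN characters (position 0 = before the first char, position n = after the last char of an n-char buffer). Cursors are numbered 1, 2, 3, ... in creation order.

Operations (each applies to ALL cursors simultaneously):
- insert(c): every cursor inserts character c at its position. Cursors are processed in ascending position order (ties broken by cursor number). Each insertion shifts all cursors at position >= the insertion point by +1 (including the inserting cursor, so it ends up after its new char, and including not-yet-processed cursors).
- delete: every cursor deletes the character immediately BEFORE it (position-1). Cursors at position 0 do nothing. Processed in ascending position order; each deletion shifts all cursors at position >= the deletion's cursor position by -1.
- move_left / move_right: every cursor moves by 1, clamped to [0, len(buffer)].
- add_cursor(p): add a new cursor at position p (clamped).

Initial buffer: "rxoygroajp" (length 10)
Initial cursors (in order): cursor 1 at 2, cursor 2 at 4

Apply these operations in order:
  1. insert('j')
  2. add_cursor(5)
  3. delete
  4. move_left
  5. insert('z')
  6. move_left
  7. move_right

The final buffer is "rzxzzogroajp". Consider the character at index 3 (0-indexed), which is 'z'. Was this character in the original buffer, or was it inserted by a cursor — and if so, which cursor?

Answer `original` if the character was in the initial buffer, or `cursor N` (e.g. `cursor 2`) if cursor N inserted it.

Answer: cursor 2

Derivation:
After op 1 (insert('j')): buffer="rxjoyjgroajp" (len 12), cursors c1@3 c2@6, authorship ..1..2......
After op 2 (add_cursor(5)): buffer="rxjoyjgroajp" (len 12), cursors c1@3 c3@5 c2@6, authorship ..1..2......
After op 3 (delete): buffer="rxogroajp" (len 9), cursors c1@2 c2@3 c3@3, authorship .........
After op 4 (move_left): buffer="rxogroajp" (len 9), cursors c1@1 c2@2 c3@2, authorship .........
After op 5 (insert('z')): buffer="rzxzzogroajp" (len 12), cursors c1@2 c2@5 c3@5, authorship .1.23.......
After op 6 (move_left): buffer="rzxzzogroajp" (len 12), cursors c1@1 c2@4 c3@4, authorship .1.23.......
After op 7 (move_right): buffer="rzxzzogroajp" (len 12), cursors c1@2 c2@5 c3@5, authorship .1.23.......
Authorship (.=original, N=cursor N): . 1 . 2 3 . . . . . . .
Index 3: author = 2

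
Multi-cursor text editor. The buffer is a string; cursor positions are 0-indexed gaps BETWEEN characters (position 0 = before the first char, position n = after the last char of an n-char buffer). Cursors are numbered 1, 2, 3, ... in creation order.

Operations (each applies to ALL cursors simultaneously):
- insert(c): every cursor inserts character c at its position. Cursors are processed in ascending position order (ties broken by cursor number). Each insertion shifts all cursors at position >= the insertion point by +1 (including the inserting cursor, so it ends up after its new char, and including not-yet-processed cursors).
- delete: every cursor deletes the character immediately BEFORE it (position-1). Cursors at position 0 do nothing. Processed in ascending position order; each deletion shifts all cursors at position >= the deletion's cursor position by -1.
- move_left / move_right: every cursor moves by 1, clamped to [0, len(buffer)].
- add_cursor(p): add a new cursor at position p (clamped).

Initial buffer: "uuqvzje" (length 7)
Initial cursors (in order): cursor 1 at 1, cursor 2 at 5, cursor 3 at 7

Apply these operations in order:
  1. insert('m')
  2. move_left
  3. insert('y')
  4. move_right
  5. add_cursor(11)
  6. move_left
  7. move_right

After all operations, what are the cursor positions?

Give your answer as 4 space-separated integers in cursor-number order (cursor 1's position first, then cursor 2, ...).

After op 1 (insert('m')): buffer="umuqvzmjem" (len 10), cursors c1@2 c2@7 c3@10, authorship .1....2..3
After op 2 (move_left): buffer="umuqvzmjem" (len 10), cursors c1@1 c2@6 c3@9, authorship .1....2..3
After op 3 (insert('y')): buffer="uymuqvzymjeym" (len 13), cursors c1@2 c2@8 c3@12, authorship .11....22..33
After op 4 (move_right): buffer="uymuqvzymjeym" (len 13), cursors c1@3 c2@9 c3@13, authorship .11....22..33
After op 5 (add_cursor(11)): buffer="uymuqvzymjeym" (len 13), cursors c1@3 c2@9 c4@11 c3@13, authorship .11....22..33
After op 6 (move_left): buffer="uymuqvzymjeym" (len 13), cursors c1@2 c2@8 c4@10 c3@12, authorship .11....22..33
After op 7 (move_right): buffer="uymuqvzymjeym" (len 13), cursors c1@3 c2@9 c4@11 c3@13, authorship .11....22..33

Answer: 3 9 13 11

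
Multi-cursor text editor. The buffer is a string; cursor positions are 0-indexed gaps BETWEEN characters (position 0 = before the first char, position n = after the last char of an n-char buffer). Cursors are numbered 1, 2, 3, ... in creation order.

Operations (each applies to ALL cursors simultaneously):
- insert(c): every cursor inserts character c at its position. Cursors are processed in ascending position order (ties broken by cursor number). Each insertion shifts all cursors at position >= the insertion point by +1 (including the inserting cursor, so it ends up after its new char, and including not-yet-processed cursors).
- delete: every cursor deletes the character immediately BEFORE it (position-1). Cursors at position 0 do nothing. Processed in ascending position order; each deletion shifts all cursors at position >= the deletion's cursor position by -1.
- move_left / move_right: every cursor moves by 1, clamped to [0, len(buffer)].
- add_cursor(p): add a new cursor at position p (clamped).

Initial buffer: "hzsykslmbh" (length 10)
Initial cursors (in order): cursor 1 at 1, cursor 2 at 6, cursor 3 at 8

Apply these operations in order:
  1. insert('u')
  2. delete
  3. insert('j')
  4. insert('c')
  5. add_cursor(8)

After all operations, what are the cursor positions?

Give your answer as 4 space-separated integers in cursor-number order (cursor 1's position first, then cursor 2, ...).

Answer: 3 10 14 8

Derivation:
After op 1 (insert('u')): buffer="huzsyksulmubh" (len 13), cursors c1@2 c2@8 c3@11, authorship .1.....2..3..
After op 2 (delete): buffer="hzsykslmbh" (len 10), cursors c1@1 c2@6 c3@8, authorship ..........
After op 3 (insert('j')): buffer="hjzsyksjlmjbh" (len 13), cursors c1@2 c2@8 c3@11, authorship .1.....2..3..
After op 4 (insert('c')): buffer="hjczsyksjclmjcbh" (len 16), cursors c1@3 c2@10 c3@14, authorship .11.....22..33..
After op 5 (add_cursor(8)): buffer="hjczsyksjclmjcbh" (len 16), cursors c1@3 c4@8 c2@10 c3@14, authorship .11.....22..33..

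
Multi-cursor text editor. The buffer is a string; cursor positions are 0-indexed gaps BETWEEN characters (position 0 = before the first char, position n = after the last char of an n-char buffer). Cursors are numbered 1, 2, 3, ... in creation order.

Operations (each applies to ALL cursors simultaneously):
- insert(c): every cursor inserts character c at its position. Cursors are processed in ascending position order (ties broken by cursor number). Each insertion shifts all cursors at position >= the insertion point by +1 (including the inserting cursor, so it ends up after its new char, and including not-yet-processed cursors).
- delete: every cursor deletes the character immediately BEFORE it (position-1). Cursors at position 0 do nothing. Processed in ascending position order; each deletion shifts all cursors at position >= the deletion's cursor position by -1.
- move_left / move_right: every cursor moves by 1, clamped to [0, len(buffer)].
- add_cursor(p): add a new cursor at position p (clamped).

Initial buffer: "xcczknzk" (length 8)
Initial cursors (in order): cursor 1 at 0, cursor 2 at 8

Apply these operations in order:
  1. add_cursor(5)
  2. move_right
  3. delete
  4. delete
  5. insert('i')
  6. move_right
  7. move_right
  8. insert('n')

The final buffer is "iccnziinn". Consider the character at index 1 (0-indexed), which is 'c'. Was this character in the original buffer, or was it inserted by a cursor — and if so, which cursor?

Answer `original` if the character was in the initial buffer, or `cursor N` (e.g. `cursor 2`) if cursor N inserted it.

After op 1 (add_cursor(5)): buffer="xcczknzk" (len 8), cursors c1@0 c3@5 c2@8, authorship ........
After op 2 (move_right): buffer="xcczknzk" (len 8), cursors c1@1 c3@6 c2@8, authorship ........
After op 3 (delete): buffer="cczkz" (len 5), cursors c1@0 c3@4 c2@5, authorship .....
After op 4 (delete): buffer="ccz" (len 3), cursors c1@0 c2@3 c3@3, authorship ...
After op 5 (insert('i')): buffer="icczii" (len 6), cursors c1@1 c2@6 c3@6, authorship 1...23
After op 6 (move_right): buffer="icczii" (len 6), cursors c1@2 c2@6 c3@6, authorship 1...23
After op 7 (move_right): buffer="icczii" (len 6), cursors c1@3 c2@6 c3@6, authorship 1...23
After op 8 (insert('n')): buffer="iccnziinn" (len 9), cursors c1@4 c2@9 c3@9, authorship 1..1.2323
Authorship (.=original, N=cursor N): 1 . . 1 . 2 3 2 3
Index 1: author = original

Answer: original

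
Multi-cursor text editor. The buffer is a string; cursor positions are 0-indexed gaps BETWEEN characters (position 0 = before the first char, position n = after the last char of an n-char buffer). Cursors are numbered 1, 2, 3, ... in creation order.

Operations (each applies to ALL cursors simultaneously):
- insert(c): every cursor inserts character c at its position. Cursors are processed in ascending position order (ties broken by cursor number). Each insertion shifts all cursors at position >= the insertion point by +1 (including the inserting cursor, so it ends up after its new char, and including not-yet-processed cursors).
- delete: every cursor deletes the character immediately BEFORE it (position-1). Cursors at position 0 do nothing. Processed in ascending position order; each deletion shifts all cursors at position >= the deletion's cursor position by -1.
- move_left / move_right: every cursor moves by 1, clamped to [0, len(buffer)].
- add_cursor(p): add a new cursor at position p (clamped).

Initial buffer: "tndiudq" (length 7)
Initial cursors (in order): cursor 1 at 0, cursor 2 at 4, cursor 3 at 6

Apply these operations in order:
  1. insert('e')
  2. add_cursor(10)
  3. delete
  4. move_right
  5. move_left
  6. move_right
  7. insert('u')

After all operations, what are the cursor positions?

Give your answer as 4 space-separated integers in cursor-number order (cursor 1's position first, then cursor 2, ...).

After op 1 (insert('e')): buffer="etndieudeq" (len 10), cursors c1@1 c2@6 c3@9, authorship 1....2..3.
After op 2 (add_cursor(10)): buffer="etndieudeq" (len 10), cursors c1@1 c2@6 c3@9 c4@10, authorship 1....2..3.
After op 3 (delete): buffer="tndiud" (len 6), cursors c1@0 c2@4 c3@6 c4@6, authorship ......
After op 4 (move_right): buffer="tndiud" (len 6), cursors c1@1 c2@5 c3@6 c4@6, authorship ......
After op 5 (move_left): buffer="tndiud" (len 6), cursors c1@0 c2@4 c3@5 c4@5, authorship ......
After op 6 (move_right): buffer="tndiud" (len 6), cursors c1@1 c2@5 c3@6 c4@6, authorship ......
After op 7 (insert('u')): buffer="tundiuuduu" (len 10), cursors c1@2 c2@7 c3@10 c4@10, authorship .1....2.34

Answer: 2 7 10 10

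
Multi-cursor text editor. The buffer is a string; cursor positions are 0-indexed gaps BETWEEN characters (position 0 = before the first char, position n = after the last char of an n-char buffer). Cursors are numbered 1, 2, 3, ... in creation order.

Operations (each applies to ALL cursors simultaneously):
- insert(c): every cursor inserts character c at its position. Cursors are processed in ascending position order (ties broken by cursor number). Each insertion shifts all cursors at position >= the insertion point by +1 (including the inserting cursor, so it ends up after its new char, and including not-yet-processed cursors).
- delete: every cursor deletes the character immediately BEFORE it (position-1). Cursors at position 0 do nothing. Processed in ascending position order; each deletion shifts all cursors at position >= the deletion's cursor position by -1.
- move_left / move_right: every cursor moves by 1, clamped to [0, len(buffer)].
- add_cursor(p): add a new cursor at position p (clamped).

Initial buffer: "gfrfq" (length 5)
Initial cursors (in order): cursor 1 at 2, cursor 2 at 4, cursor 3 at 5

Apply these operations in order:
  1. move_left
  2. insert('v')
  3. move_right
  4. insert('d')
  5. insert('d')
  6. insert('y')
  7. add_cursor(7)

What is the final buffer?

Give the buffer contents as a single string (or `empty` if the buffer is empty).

Answer: gvfddyrvfddyvqddy

Derivation:
After op 1 (move_left): buffer="gfrfq" (len 5), cursors c1@1 c2@3 c3@4, authorship .....
After op 2 (insert('v')): buffer="gvfrvfvq" (len 8), cursors c1@2 c2@5 c3@7, authorship .1..2.3.
After op 3 (move_right): buffer="gvfrvfvq" (len 8), cursors c1@3 c2@6 c3@8, authorship .1..2.3.
After op 4 (insert('d')): buffer="gvfdrvfdvqd" (len 11), cursors c1@4 c2@8 c3@11, authorship .1.1.2.23.3
After op 5 (insert('d')): buffer="gvfddrvfddvqdd" (len 14), cursors c1@5 c2@10 c3@14, authorship .1.11.2.223.33
After op 6 (insert('y')): buffer="gvfddyrvfddyvqddy" (len 17), cursors c1@6 c2@12 c3@17, authorship .1.111.2.2223.333
After op 7 (add_cursor(7)): buffer="gvfddyrvfddyvqddy" (len 17), cursors c1@6 c4@7 c2@12 c3@17, authorship .1.111.2.2223.333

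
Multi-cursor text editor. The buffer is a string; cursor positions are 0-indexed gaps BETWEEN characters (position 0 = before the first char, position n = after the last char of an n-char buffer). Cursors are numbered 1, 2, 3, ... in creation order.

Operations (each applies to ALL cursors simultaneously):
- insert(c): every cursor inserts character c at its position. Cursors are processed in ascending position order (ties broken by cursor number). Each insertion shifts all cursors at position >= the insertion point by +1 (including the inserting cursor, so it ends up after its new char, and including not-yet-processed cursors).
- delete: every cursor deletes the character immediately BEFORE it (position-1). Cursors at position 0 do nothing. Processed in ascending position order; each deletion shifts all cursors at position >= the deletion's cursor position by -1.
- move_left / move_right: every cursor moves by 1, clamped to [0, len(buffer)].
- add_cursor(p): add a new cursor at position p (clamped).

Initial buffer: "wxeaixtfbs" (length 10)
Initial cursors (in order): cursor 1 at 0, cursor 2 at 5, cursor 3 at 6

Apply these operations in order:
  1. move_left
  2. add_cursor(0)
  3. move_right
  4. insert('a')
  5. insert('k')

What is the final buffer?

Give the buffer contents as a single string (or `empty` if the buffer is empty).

Answer: waakkxeaiakxaktfbs

Derivation:
After op 1 (move_left): buffer="wxeaixtfbs" (len 10), cursors c1@0 c2@4 c3@5, authorship ..........
After op 2 (add_cursor(0)): buffer="wxeaixtfbs" (len 10), cursors c1@0 c4@0 c2@4 c3@5, authorship ..........
After op 3 (move_right): buffer="wxeaixtfbs" (len 10), cursors c1@1 c4@1 c2@5 c3@6, authorship ..........
After op 4 (insert('a')): buffer="waaxeaiaxatfbs" (len 14), cursors c1@3 c4@3 c2@8 c3@10, authorship .14....2.3....
After op 5 (insert('k')): buffer="waakkxeaiakxaktfbs" (len 18), cursors c1@5 c4@5 c2@11 c3@14, authorship .1414....22.33....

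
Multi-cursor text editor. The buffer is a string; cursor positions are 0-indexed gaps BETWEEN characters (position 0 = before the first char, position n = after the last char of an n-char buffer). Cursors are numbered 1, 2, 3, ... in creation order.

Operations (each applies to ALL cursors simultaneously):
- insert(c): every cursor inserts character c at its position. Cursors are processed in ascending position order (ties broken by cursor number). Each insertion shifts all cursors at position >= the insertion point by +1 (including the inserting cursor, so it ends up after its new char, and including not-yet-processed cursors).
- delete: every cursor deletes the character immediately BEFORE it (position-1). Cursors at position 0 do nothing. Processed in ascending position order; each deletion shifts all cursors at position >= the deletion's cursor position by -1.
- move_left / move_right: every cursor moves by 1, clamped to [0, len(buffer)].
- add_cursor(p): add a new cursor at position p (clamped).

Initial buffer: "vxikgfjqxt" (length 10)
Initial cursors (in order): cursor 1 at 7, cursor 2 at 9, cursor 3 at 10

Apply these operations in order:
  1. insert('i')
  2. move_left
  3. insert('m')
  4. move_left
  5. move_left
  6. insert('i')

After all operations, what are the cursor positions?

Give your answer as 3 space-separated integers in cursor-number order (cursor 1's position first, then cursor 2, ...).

Answer: 7 12 16

Derivation:
After op 1 (insert('i')): buffer="vxikgfjiqxiti" (len 13), cursors c1@8 c2@11 c3@13, authorship .......1..2.3
After op 2 (move_left): buffer="vxikgfjiqxiti" (len 13), cursors c1@7 c2@10 c3@12, authorship .......1..2.3
After op 3 (insert('m')): buffer="vxikgfjmiqxmitmi" (len 16), cursors c1@8 c2@12 c3@15, authorship .......11..22.33
After op 4 (move_left): buffer="vxikgfjmiqxmitmi" (len 16), cursors c1@7 c2@11 c3@14, authorship .......11..22.33
After op 5 (move_left): buffer="vxikgfjmiqxmitmi" (len 16), cursors c1@6 c2@10 c3@13, authorship .......11..22.33
After op 6 (insert('i')): buffer="vxikgfijmiqixmiitmi" (len 19), cursors c1@7 c2@12 c3@16, authorship ......1.11.2.223.33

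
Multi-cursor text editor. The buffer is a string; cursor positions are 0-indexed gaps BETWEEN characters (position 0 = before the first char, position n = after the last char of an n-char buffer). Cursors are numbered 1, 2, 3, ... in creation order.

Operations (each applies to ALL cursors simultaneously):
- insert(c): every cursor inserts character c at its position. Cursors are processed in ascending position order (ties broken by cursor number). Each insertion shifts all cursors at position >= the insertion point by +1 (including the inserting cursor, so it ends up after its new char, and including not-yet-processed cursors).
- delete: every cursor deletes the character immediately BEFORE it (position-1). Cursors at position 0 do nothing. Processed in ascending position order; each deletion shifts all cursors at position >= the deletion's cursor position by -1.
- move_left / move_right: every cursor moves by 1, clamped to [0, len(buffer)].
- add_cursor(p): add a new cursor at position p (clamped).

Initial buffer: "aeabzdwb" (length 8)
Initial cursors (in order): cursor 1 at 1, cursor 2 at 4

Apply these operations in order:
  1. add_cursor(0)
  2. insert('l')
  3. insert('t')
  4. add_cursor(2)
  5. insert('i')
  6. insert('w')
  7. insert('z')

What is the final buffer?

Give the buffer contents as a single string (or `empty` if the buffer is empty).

After op 1 (add_cursor(0)): buffer="aeabzdwb" (len 8), cursors c3@0 c1@1 c2@4, authorship ........
After op 2 (insert('l')): buffer="laleablzdwb" (len 11), cursors c3@1 c1@3 c2@7, authorship 3.1...2....
After op 3 (insert('t')): buffer="ltalteabltzdwb" (len 14), cursors c3@2 c1@5 c2@10, authorship 33.11...22....
After op 4 (add_cursor(2)): buffer="ltalteabltzdwb" (len 14), cursors c3@2 c4@2 c1@5 c2@10, authorship 33.11...22....
After op 5 (insert('i')): buffer="ltiialtieabltizdwb" (len 18), cursors c3@4 c4@4 c1@8 c2@14, authorship 3334.111...222....
After op 6 (insert('w')): buffer="ltiiwwaltiweabltiwzdwb" (len 22), cursors c3@6 c4@6 c1@11 c2@18, authorship 333434.1111...2222....
After op 7 (insert('z')): buffer="ltiiwwzzaltiwzeabltiwzzdwb" (len 26), cursors c3@8 c4@8 c1@14 c2@22, authorship 33343434.11111...22222....

Answer: ltiiwwzzaltiwzeabltiwzzdwb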